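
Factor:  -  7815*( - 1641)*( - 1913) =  - 24533105895 = - 3^2*5^1*521^1*547^1 * 1913^1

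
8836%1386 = 520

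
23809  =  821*29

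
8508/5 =8508/5 =1701.60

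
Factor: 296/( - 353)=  - 2^3*37^1*353^ ( - 1 )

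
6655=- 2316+8971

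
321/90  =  3 + 17/30=3.57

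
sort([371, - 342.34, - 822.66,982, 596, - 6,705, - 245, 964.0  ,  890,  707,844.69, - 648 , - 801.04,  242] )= [ - 822.66 , - 801.04, - 648, -342.34, - 245,-6,242, 371, 596, 705, 707 , 844.69,890 , 964.0,982]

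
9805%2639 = 1888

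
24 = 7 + 17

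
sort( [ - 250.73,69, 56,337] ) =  [ - 250.73,  56,69, 337]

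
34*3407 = 115838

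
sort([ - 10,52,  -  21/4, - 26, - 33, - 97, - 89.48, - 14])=[ - 97, - 89.48, - 33,- 26, - 14, - 10, - 21/4,52]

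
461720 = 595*776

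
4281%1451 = 1379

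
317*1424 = 451408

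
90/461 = 90/461=0.20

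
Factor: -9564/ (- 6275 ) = 2^2 *3^1*5^( - 2)*251^( - 1 )*797^1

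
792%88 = 0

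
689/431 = 1 + 258/431 = 1.60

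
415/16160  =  83/3232 = 0.03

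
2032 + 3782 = 5814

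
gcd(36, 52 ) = 4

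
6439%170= 149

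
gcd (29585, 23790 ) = 305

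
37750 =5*7550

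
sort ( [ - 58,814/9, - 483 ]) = [-483, - 58,814/9 ]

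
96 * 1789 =171744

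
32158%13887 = 4384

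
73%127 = 73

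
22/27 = 22/27 = 0.81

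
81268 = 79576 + 1692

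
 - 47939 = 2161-50100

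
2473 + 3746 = 6219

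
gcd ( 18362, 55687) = 1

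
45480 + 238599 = 284079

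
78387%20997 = 15396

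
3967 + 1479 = 5446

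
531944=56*9499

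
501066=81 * 6186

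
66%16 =2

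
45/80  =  9/16=0.56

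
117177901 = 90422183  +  26755718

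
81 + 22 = 103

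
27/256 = 27/256 = 0.11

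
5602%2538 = 526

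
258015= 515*501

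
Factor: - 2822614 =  - 2^1*1411307^1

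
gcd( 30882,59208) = 6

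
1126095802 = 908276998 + 217818804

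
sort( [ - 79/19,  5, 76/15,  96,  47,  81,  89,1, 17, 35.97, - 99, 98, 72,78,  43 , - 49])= [ - 99, - 49, - 79/19,1, 5,76/15,  17, 35.97,43,  47, 72, 78 , 81,89,96 , 98]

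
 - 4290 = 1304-5594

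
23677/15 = 23677/15 = 1578.47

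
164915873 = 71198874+93716999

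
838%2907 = 838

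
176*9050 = 1592800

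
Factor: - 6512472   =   - 2^3*3^2 * 29^1*3119^1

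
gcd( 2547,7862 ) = 1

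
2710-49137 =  - 46427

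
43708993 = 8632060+35076933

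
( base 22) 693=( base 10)3105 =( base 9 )4230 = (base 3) 11021000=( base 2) 110000100001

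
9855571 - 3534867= 6320704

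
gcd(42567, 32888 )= 1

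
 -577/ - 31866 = 577/31866 = 0.02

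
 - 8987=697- 9684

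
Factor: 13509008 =2^4*41^1*20593^1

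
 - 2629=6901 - 9530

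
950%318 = 314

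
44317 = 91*487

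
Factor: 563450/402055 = 2^1*5^1*59^1*421^( - 1) = 590/421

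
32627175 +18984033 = 51611208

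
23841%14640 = 9201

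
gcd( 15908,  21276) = 4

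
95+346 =441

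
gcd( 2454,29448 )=2454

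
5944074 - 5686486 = 257588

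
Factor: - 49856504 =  - 2^3*113^1*131^1*421^1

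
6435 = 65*99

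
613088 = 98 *6256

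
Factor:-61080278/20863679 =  - 2^1 * 7^1*197^( - 1) * 105907^( - 1)*4362877^1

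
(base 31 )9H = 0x128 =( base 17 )107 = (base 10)296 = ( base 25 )BL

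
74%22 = 8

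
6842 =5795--1047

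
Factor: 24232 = 2^3*13^1*233^1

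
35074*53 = 1858922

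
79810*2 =159620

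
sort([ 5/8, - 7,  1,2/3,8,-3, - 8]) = [ - 8,- 7, - 3,5/8,2/3,  1, 8]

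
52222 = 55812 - 3590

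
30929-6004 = 24925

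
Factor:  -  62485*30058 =-1878174130  =  - 2^1*5^1*7^1 * 19^1*113^1*12497^1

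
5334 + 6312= 11646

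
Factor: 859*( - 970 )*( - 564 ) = 469941720  =  2^3*3^1*5^1*47^1*97^1* 859^1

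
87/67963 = 87/67963 = 0.00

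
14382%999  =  396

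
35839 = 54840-19001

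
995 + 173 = 1168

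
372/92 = 93/23=   4.04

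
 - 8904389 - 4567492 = - 13471881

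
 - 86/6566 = -1+3240/3283  =  -  0.01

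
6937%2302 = 31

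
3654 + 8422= 12076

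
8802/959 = 9 + 171/959 = 9.18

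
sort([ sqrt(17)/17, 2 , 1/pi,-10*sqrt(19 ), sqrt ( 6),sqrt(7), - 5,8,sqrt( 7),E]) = [ - 10 * sqrt( 19),-5, sqrt( 17)/17, 1/pi,2, sqrt( 6), sqrt (7 ),sqrt(7), E , 8 ]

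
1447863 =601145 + 846718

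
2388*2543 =6072684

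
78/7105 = 78/7105 = 0.01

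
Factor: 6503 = 7^1*929^1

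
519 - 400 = 119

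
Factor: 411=3^1*137^1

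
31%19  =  12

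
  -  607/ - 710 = 607/710 = 0.85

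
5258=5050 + 208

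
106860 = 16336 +90524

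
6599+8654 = 15253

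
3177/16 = 198 + 9/16 =198.56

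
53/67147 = 53/67147 = 0.00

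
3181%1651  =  1530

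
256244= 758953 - 502709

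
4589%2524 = 2065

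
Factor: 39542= 2^1*17^1 * 1163^1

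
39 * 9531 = 371709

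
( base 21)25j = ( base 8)1756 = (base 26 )1ci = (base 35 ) SQ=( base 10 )1006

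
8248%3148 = 1952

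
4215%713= 650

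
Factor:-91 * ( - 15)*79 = 3^1*5^1*7^1*13^1*79^1 = 107835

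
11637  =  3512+8125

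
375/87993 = 125/29331 = 0.00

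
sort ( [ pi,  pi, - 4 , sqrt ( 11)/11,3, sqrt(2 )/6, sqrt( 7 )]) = [ - 4,sqrt (2) /6, sqrt(  11)/11,  sqrt( 7), 3,pi,pi]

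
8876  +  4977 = 13853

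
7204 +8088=15292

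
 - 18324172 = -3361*5452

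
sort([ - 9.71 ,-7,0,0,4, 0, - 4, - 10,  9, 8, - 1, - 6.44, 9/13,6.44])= [ - 10, - 9.71, - 7, - 6.44, - 4, - 1,0,0,0, 9/13,4,6.44,8,  9]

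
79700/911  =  87 + 443/911 =87.49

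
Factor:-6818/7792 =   -  7/8 =-  2^ ( - 3 )*7^1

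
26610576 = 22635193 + 3975383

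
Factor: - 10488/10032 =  - 23/22 = - 2^( - 1)*11^( - 1 )*23^1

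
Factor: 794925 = 3^2 * 5^2*3533^1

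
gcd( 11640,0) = 11640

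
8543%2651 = 590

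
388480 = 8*48560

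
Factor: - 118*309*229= -8349798 = -  2^1*3^1*59^1*103^1*229^1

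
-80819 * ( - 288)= 23275872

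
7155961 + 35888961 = 43044922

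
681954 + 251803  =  933757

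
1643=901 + 742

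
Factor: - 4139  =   - 4139^1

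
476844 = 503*948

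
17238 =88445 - 71207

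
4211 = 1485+2726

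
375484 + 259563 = 635047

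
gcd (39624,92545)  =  1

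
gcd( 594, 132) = 66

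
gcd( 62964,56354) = 2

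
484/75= 6+ 34/75 = 6.45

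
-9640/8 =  - 1205 = -1205.00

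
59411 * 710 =42181810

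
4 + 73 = 77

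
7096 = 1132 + 5964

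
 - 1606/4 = - 402 + 1/2 = -401.50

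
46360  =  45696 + 664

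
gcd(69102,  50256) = 6282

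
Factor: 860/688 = 5/4= 2^(-2)*5^1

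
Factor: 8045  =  5^1*1609^1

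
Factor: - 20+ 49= 29^1= 29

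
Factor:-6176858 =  - 2^1*71^1*43499^1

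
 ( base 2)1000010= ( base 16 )42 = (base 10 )66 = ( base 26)2E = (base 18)3C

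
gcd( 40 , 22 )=2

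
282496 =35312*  8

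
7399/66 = 7399/66 = 112.11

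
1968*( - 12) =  - 23616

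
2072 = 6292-4220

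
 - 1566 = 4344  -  5910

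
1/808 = 1/808 = 0.00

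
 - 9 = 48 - 57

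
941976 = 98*9612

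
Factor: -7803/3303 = - 867/367=-3^1*17^2*367^( - 1 )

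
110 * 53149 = 5846390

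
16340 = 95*172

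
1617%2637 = 1617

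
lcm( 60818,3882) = 182454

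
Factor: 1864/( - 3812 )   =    -  2^1*233^1*953^ ( - 1 )  =  -466/953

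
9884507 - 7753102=2131405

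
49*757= 37093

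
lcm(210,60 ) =420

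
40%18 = 4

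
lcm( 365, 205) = 14965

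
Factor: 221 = 13^1*17^1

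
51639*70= 3614730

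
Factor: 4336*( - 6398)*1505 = - 41751300640 = - 2^5 * 5^1 * 7^2*43^1*271^1 * 457^1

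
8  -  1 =7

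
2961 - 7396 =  -4435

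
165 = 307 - 142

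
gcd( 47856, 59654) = 2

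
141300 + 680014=821314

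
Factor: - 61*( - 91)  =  5551  =  7^1*13^1*61^1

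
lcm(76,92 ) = 1748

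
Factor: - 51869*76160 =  - 3950343040 = - 2^7 * 5^1*7^1*17^1*51869^1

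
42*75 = 3150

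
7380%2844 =1692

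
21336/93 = 229 + 13/31 = 229.42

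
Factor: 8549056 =2^6*31^2*139^1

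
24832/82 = 302 + 34/41 = 302.83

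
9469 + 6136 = 15605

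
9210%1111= 322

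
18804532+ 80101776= 98906308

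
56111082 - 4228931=51882151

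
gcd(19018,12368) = 2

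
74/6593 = 74/6593 = 0.01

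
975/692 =975/692 = 1.41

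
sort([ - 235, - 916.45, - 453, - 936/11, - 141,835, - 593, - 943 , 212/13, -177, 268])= [-943,-916.45,- 593, - 453,-235, - 177,-141,-936/11, 212/13,  268, 835]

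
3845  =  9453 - 5608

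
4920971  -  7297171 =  - 2376200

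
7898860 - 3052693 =4846167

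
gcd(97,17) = 1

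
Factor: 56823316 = 2^2 * 11^1*17^1*75967^1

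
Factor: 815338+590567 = 3^1*5^1*19^1*4933^1 = 1405905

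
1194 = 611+583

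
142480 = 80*1781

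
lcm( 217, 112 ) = 3472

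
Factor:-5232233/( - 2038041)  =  3^(-5 ) * 821^1 * 6373^1*8387^(-1 )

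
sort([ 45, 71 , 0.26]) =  [0.26, 45 , 71 ]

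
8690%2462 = 1304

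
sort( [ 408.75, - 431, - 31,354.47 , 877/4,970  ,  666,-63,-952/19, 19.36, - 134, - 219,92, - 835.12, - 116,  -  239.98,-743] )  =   [-835.12,-743, - 431, - 239.98,  -  219,-134, - 116, -63,-952/19,- 31,19.36,92 , 877/4,354.47,408.75, 666,970] 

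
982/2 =491 = 491.00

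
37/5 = 37/5 = 7.40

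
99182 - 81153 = 18029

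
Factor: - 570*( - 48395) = 27585150 = 2^1*3^1*5^2 * 19^1*9679^1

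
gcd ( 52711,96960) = 1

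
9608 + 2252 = 11860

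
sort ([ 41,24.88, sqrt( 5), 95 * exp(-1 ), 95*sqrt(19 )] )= [sqrt(5 ),24.88, 95*exp ( - 1), 41, 95*sqrt( 19 )] 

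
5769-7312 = - 1543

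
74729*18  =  1345122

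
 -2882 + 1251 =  - 1631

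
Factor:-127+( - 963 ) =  - 1090 = - 2^1 *5^1* 109^1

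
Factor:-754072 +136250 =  - 2^1 * 541^1 * 571^1 =- 617822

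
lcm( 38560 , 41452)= 1658080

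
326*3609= 1176534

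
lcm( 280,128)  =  4480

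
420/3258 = 70/543 = 0.13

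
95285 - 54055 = 41230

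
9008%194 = 84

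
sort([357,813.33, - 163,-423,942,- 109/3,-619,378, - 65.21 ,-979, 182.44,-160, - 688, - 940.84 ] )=[-979 , - 940.84, - 688 , - 619, - 423,- 163, - 160, - 65.21,-109/3, 182.44,357,378, 813.33,942 ] 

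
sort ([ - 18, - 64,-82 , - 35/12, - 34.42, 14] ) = [ - 82,  -  64,-34.42, - 18, - 35/12  ,  14]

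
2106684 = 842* 2502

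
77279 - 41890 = 35389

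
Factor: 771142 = 2^1  *385571^1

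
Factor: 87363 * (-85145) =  - 3^2 * 5^1 * 17^1*571^1 * 17029^1  =  - 7438522635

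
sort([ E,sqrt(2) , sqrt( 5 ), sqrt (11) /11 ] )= [ sqrt( 11)/11, sqrt( 2) , sqrt (5 ), E]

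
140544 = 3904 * 36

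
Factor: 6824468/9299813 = 2^2*7^1*23^1 * 10597^1*9299813^( - 1) 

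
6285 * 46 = 289110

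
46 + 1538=1584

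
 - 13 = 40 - 53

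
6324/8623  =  6324/8623 = 0.73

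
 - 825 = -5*165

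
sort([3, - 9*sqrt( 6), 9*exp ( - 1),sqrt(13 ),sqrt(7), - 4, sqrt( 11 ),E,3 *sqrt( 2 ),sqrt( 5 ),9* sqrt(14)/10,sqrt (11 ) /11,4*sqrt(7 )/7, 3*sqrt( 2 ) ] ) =[ - 9* sqrt ( 6 ) , - 4, sqrt(11 ) /11,4*sqrt( 7 ) /7,sqrt (5 ),sqrt( 7 ),E,3, 9*exp( - 1 ), sqrt ( 11 ), 9*sqrt( 14) /10, sqrt (13 ),3* sqrt(2 ),3 * sqrt(2 ) ] 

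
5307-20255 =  - 14948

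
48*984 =47232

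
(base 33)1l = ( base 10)54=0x36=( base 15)39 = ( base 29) 1P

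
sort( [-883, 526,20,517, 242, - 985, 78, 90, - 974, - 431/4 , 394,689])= [ - 985, - 974,- 883, - 431/4,20,78,90, 242,  394, 517, 526, 689]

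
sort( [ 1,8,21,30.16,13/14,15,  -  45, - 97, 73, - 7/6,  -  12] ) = [  -  97,-45, - 12, - 7/6,13/14, 1,8,15,21,30.16,73 ] 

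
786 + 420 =1206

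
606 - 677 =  - 71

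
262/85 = 262/85 = 3.08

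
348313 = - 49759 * (-7 ) 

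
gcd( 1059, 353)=353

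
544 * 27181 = 14786464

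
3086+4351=7437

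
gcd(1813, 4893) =7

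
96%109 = 96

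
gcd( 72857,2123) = 1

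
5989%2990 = 9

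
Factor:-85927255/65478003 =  - 3^(  -  1)*5^1*47^(-1)*709^1*24239^1*464383^( - 1)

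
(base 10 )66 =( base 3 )2110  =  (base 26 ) 2e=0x42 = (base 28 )2a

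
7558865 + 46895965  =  54454830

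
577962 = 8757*66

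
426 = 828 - 402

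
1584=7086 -5502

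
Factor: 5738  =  2^1*19^1*151^1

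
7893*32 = 252576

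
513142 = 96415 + 416727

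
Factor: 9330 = 2^1*3^1*5^1*311^1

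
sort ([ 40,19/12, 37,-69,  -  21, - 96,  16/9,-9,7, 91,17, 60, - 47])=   [ - 96, - 69,-47, - 21, - 9,19/12, 16/9,7, 17,37 , 40,60,91]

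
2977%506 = 447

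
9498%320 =218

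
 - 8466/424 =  -4233/212 = - 19.97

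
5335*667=3558445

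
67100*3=201300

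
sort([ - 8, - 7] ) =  [ - 8 ,-7]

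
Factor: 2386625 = 5^3 * 61^1*313^1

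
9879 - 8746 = 1133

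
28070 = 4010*7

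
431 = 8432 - 8001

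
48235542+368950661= 417186203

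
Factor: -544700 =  - 2^2*5^2*13^1*419^1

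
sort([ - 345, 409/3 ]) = [ - 345, 409/3 ]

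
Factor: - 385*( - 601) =5^1 * 7^1*11^1 * 601^1 = 231385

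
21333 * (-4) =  - 85332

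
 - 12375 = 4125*( - 3 ) 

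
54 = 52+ 2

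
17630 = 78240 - 60610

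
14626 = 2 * 7313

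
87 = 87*1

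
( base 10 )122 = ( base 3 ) 11112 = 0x7A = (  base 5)442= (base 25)4M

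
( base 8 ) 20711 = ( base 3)102212100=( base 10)8649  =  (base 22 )hj3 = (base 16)21c9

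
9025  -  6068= 2957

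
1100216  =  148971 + 951245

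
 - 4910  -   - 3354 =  - 1556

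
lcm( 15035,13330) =1293010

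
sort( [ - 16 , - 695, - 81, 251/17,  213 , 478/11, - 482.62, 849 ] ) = [ - 695, - 482.62, - 81, - 16, 251/17, 478/11, 213,849]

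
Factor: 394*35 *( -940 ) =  - 12962600 = - 2^3*5^2*7^1*47^1 * 197^1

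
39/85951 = 39/85951 = 0.00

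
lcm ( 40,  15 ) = 120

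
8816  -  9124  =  -308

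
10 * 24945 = 249450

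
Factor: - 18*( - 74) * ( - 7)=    - 2^2*3^2 *7^1 * 37^1 = - 9324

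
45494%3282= 2828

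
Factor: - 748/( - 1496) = 2^( - 1) = 1/2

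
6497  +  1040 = 7537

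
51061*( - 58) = - 2961538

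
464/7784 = 58/973 = 0.06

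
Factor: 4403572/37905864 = 2^(- 1 ) * 3^( - 1 )*1087^( - 1 )*1453^( - 1 )*1100893^1 = 1100893/9476466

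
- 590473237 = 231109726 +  - 821582963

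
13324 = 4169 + 9155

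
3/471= 1/157 = 0.01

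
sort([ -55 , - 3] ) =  [ - 55, - 3]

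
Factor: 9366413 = 7^1*719^1*1861^1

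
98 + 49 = 147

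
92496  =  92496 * 1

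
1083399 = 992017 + 91382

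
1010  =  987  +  23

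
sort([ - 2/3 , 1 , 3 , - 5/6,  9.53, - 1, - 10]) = [-10,  -  1, - 5/6, - 2/3 , 1,  3, 9.53] 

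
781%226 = 103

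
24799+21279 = 46078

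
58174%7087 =1478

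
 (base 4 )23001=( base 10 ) 705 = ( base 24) 159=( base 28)p5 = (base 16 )2C1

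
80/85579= 80/85579 = 0.00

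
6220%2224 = 1772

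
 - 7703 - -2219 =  - 5484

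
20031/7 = 20031/7=2861.57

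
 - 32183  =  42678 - 74861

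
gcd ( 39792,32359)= 1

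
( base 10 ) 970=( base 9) 1287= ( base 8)1712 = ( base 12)68A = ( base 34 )si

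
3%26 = 3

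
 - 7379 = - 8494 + 1115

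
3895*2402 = 9355790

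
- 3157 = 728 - 3885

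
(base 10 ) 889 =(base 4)31321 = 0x379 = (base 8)1571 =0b1101111001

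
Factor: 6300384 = 2^5 * 3^1*65629^1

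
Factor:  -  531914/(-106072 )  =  2^( - 2)*13259^( - 1)*265957^1 = 265957/53036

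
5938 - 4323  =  1615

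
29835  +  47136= 76971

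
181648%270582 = 181648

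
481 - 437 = 44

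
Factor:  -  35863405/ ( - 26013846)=2^( -1)*3^( - 1)*5^1*443^( - 1) * 9787^(  -  1)*7172681^1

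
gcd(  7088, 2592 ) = 16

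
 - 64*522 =  -  33408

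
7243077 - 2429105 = 4813972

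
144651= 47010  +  97641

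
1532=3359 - 1827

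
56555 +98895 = 155450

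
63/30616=63/30616 = 0.00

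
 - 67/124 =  - 1 + 57/124= - 0.54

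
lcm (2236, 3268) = 42484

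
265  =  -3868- -4133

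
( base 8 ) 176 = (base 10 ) 126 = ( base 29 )4a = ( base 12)A6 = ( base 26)4M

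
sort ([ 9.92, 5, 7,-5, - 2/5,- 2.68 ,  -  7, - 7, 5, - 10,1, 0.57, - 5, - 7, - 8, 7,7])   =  [-10 , - 8,- 7, - 7, - 7,-5, - 5, - 2.68, - 2/5,0.57, 1, 5, 5,7,7, 7, 9.92] 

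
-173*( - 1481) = 256213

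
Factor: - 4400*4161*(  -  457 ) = 2^4*3^1*5^2 * 11^1*19^1*73^1*457^1 = 8366938800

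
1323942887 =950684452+373258435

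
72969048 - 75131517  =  -2162469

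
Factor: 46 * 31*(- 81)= - 115506=- 2^1*3^4*23^1*31^1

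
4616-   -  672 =5288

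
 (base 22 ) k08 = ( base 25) fcd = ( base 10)9688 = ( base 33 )8TJ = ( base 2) 10010111011000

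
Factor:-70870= -2^1*5^1*19^1*373^1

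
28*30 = 840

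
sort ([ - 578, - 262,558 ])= [ - 578, - 262,558] 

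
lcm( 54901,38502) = 2964654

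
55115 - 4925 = 50190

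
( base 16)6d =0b1101101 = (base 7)214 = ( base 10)109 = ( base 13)85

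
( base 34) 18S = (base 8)2660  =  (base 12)a14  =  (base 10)1456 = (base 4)112300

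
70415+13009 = 83424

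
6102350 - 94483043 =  - 88380693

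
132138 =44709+87429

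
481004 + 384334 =865338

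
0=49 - 49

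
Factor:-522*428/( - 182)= 111708/91 = 2^2*3^2 * 7^ ( - 1 )*13^ ( - 1)* 29^1 *107^1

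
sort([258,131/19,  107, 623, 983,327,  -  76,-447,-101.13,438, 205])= [ - 447, -101.13, - 76,  131/19,107,205,258,327,438,623 , 983] 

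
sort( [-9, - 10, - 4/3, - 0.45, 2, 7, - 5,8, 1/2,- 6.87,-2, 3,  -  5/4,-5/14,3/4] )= [-10,-9,-6.87,-5, - 2,  -  4/3,-5/4 ,-0.45,-5/14, 1/2,3/4, 2,  3, 7, 8] 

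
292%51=37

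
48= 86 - 38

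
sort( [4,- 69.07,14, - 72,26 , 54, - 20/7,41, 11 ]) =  [  -  72, - 69.07,  -  20/7, 4,  11,14,26,41,54]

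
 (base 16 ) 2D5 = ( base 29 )P0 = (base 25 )140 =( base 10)725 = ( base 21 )1DB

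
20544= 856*24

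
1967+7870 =9837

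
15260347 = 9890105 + 5370242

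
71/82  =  71/82 =0.87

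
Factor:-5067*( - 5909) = 3^2*19^1*311^1*563^1 = 29940903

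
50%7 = 1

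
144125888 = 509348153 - 365222265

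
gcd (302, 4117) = 1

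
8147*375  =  3055125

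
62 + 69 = 131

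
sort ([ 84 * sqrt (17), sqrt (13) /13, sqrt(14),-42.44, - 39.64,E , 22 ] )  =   [-42.44, - 39.64, sqrt(13 )/13, E  ,  sqrt( 14), 22, 84*sqrt ( 17)]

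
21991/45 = 21991/45=488.69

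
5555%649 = 363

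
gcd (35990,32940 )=610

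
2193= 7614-5421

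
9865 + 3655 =13520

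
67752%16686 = 1008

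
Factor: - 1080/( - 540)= 2^1 = 2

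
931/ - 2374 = - 1 + 1443/2374 = - 0.39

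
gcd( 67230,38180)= 830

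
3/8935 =3/8935 = 0.00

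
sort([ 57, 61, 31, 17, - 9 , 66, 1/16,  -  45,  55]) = [  -  45, - 9, 1/16,17, 31,55, 57, 61, 66]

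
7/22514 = 7/22514 = 0.00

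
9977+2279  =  12256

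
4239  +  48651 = 52890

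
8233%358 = 357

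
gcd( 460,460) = 460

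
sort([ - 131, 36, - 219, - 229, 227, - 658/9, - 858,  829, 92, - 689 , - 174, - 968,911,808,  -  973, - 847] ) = [ - 973,  -  968,-858, - 847,-689, - 229, - 219, - 174, - 131 , - 658/9,36,92,227,808,829,911] 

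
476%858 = 476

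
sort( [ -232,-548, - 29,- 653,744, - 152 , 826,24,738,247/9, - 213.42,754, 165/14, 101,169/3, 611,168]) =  [ - 653,-548, - 232, -213.42, - 152, - 29, 165/14, 24,247/9,169/3,101,168,611,738,744, 754, 826]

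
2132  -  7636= -5504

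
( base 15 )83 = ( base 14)8b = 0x7B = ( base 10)123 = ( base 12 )A3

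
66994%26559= 13876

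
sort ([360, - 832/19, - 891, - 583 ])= [- 891 , - 583, - 832/19,360]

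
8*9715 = 77720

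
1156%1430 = 1156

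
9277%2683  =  1228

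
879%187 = 131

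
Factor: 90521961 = 3^1*157^1*192191^1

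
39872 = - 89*( - 448 ) 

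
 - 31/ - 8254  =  31/8254 = 0.00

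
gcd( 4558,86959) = 1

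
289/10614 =289/10614 = 0.03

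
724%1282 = 724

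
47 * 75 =3525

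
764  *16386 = 12518904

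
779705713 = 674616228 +105089485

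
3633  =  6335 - 2702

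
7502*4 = 30008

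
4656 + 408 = 5064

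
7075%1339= 380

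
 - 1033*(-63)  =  65079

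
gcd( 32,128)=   32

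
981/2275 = 981/2275= 0.43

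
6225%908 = 777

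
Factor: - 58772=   -  2^2*7^1*2099^1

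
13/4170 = 13/4170 = 0.00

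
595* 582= 346290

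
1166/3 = 1166/3 = 388.67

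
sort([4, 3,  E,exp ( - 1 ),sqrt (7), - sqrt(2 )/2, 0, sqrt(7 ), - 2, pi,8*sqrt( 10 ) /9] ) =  [ - 2, - sqrt ( 2 ) /2,0, exp ( - 1 ),sqrt(7 ),  sqrt(7),E, 8*sqrt(10 ) /9, 3,pi,4 ] 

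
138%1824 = 138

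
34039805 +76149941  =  110189746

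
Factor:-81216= -2^6*3^3*47^1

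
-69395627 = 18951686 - 88347313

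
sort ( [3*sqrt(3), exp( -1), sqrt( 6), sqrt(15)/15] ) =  [sqrt(15)/15, exp( - 1) , sqrt(6),3*sqrt(3 )]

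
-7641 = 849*( - 9)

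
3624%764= 568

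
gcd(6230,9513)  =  7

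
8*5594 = 44752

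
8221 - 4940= 3281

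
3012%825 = 537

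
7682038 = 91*84418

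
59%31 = 28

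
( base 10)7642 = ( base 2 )1110111011010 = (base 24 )D6A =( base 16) 1dda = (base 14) 2ADC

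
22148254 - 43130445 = -20982191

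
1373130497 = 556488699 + 816641798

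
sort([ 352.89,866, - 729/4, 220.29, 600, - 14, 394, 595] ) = [ - 729/4,-14 , 220.29, 352.89, 394, 595,  600, 866] 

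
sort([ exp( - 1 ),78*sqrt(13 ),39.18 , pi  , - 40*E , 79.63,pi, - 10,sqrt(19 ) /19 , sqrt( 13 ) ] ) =[-40*E,-10, sqrt( 19)/19,exp ( - 1 ),  pi,  pi,sqrt (13),39.18 , 79.63,78*sqrt(13)] 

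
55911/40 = 55911/40 = 1397.78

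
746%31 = 2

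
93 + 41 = 134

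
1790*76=136040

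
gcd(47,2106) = 1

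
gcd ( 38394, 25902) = 18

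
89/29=89/29 = 3.07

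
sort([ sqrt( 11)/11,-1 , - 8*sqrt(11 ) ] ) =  [ - 8*sqrt( 11 ), - 1,sqrt( 11) /11] 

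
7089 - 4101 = 2988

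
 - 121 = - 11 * 11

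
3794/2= 1897 =1897.00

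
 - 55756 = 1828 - 57584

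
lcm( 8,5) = 40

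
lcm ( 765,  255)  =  765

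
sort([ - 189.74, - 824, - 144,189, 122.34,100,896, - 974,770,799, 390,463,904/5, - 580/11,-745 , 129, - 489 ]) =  [ - 974,  -  824,  -  745, - 489, - 189.74  , - 144, - 580/11,100, 122.34,  129,904/5,189,390,463, 770,799, 896]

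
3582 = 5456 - 1874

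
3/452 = 3/452 = 0.01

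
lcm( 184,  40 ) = 920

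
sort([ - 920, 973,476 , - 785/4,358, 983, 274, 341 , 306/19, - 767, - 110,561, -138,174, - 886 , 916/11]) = [ - 920 , - 886, - 767, - 785/4,-138,- 110 , 306/19, 916/11, 174, 274,341, 358, 476, 561, 973 , 983]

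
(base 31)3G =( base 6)301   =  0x6D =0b1101101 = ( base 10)109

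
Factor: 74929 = 74929^1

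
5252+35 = 5287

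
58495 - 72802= - 14307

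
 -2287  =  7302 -9589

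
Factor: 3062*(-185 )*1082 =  - 612920540 = - 2^2*5^1 * 37^1 * 541^1*1531^1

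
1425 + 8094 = 9519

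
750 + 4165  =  4915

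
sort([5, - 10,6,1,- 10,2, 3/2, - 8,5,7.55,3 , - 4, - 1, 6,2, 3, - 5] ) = [ - 10, - 10, - 8,  -  5, - 4,-1,1,3/2, 2,2,3, 3,5,5,6 , 6 , 7.55]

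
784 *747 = 585648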